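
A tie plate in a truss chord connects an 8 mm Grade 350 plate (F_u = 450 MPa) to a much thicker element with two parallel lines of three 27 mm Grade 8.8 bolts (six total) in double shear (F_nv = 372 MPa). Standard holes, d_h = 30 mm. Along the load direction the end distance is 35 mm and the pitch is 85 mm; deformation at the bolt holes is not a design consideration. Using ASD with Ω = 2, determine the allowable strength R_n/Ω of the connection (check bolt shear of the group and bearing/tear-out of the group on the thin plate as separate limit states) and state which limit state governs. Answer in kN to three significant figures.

Bolt shear: A_b = π·27²/4 = 572.6 mm²; R_n = 372 × 572.6 × 6 × 2 / 1000 = 2556 kN → 2556 / 2 = 1280 kN.
Bearing (1.5 l_c t F_u ≤ 3.0 d t F_u): upper limit = 3.0·27·8·450 / 1000 = 291.6 kN.
  Edge l_c = 35 − 30/2 = 20 → r_n = 108 kN; interior l_c = 85 − 30 = 55 → r_n = 291.6 kN.
  R_n,bearing = 2·108 + 4·291.6 = 1382 kN → 1382 / 2 = 691 kN.
Bearing governs: 691 kN.

691 kN (bearing governs)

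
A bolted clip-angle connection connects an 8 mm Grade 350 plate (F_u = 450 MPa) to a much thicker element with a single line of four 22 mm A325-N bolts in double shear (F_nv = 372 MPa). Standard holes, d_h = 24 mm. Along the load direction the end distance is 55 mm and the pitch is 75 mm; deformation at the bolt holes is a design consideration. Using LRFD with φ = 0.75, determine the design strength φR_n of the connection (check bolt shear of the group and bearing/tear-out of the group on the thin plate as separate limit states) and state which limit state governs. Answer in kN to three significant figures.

567 kN (bearing governs)

Bolt shear: A_b = π·22²/4 = 380.1 mm²; R_n = 372 × 380.1 × 4 × 2 / 1000 = 1131 kN → 0.75 × 1131 = 848 kN.
Bearing (1.2 l_c t F_u ≤ 2.4 d t F_u): upper limit = 2.4·22·8·450 / 1000 = 190.1 kN.
  Edge l_c = 55 − 24/2 = 43 → r_n = 185.8 kN; interior l_c = 75 − 24 = 51 → r_n = 190.1 kN.
  R_n,bearing = 1·185.8 + 3·190.1 = 756 kN → 0.75 × 756 = 567 kN.
Bearing governs: 567 kN.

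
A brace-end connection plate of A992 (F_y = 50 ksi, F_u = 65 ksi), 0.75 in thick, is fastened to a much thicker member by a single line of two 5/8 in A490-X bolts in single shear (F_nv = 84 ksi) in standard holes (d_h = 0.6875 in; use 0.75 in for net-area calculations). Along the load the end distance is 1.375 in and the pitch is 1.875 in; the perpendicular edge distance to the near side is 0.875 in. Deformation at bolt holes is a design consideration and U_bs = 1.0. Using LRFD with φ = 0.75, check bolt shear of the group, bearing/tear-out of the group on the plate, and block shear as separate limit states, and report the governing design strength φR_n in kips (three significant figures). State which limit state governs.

38.7 kips (bolt shear governs)

Bolt shear: A_b = π·0.625²/4 = 0.3068 in²; R_n = 84 × 0.3068 × 2 × 1 = 51.54 kips → 0.75 × 51.54 = 38.7 kips.
Bearing: edge l_c = 1.031, r_n = 60.33 kips; interior l_c = 1.188, r_n = 69.47 kips; R_n = 60.33 + 1·69.47 = 129.8 kips → 97.3 kips.
Block shear: A_gv = 2.438, A_nv = 1.594, A_nt = 0.375 in²; R_n = min(0.6F_uA_nv, 0.6F_yA_gv) + U_bs·F_u·A_nt = 86.53 kips → 64.9 kips.
Bolt shear governs: 38.7 kips.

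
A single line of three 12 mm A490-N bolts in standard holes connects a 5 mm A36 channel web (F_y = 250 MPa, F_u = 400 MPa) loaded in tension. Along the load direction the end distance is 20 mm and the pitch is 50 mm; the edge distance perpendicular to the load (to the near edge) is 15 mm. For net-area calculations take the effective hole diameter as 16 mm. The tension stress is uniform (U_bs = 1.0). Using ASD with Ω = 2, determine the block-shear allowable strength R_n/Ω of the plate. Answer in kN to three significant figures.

52 kN

Shear plane L_v = 20 + 2·50 = 120 mm; A_gv = 120 × 5 = 600 mm².
A_nv = (120 − 2.5·16) × 5 = 400 mm².
A_nt = (15 − 0.5·16) × 5 = 35 mm².
0.6 F_u A_nv = 96 kN; 0.6 F_y A_gv = 90 kN → shear yielding governs the shear term.
R_n = 90 + 1.0 × 400 × 35 / 1000 = 104 kN.
Allowable strength R_n/Ω = 104 / 2 = 52 kN.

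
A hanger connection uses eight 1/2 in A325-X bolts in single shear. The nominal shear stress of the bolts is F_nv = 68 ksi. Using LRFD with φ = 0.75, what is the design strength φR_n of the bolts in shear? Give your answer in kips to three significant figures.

A_b = π × 0.5² / 4 = 0.1963 in².
R_n = F_nv · A_b · n · n_s = 68 × 0.1963 × 8 × 1 = 106.8 kips.
Design strength φR_n = 0.75 × 106.8 = 80.1 kips.

80.1 kips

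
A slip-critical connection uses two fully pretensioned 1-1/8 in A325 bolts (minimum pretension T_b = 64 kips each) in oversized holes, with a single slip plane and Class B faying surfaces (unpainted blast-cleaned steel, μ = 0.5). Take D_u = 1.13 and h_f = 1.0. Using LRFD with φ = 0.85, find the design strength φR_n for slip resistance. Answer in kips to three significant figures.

R_n = μ · D_u · h_f · T_b · n_s · n_b = 0.5 × 1.13 × 1.0 × 64 × 1 × 2 = 72.32 kips.
Design strength φR_n = 0.85 × 72.32 = 61.5 kips.

61.5 kips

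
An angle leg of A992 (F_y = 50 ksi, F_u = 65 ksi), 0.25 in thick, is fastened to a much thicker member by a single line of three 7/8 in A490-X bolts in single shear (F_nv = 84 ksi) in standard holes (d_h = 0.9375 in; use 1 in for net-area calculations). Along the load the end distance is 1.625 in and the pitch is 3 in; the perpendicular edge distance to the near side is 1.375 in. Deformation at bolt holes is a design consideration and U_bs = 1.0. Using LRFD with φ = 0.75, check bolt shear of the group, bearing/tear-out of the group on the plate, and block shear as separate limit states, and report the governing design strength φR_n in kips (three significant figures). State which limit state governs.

Bolt shear: A_b = π·0.875²/4 = 0.6013 in²; R_n = 84 × 0.6013 × 3 × 1 = 151.5 kips → 0.75 × 151.5 = 114 kips.
Bearing: edge l_c = 1.156, r_n = 22.55 kips; interior l_c = 2.062, r_n = 34.12 kips; R_n = 22.55 + 2·34.12 = 90.8 kips → 68.1 kips.
Block shear: A_gv = 1.906, A_nv = 1.281, A_nt = 0.2188 in²; R_n = min(0.6F_uA_nv, 0.6F_yA_gv) + U_bs·F_u·A_nt = 64.19 kips → 48.1 kips.
Block shear governs: 48.1 kips.

48.1 kips (block shear governs)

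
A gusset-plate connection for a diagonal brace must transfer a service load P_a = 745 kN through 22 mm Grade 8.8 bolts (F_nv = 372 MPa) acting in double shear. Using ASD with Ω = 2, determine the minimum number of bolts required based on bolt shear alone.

6 bolts

A_b = π·22²/4 = 380.1 mm².
Per-bolt allowable strength R_n/Ω = 372 × 380.1 × 2 / 1000 / 2 = 141.4 kN.
n ≥ 745 / 141.4 = 5.268 → use 6 bolts.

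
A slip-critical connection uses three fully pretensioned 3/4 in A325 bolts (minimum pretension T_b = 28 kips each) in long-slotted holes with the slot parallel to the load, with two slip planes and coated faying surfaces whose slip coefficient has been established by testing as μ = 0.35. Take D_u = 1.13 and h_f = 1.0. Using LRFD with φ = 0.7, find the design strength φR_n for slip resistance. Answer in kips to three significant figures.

R_n = μ · D_u · h_f · T_b · n_s · n_b = 0.35 × 1.13 × 1.0 × 28 × 2 × 3 = 66.44 kips.
Design strength φR_n = 0.7 × 66.44 = 46.5 kips.

46.5 kips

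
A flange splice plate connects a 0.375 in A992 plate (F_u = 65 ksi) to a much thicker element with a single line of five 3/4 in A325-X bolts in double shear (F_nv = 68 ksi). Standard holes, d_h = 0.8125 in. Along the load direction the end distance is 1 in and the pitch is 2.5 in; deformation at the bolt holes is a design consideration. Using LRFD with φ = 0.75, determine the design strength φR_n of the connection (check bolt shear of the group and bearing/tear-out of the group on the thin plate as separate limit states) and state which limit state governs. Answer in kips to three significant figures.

145 kips (bearing governs)

Bolt shear: A_b = π·0.75²/4 = 0.4418 in²; R_n = 68 × 0.4418 × 5 × 2 = 300.4 kips → 0.75 × 300.4 = 225 kips.
Bearing (1.2 l_c t F_u ≤ 2.4 d t F_u): upper limit = 2.4·0.75·0.375·65 = 43.87 kips.
  Edge l_c = 1 − 0.8125/2 = 0.5938 → r_n = 17.37 kips; interior l_c = 2.5 − 0.8125 = 1.688 → r_n = 43.87 kips.
  R_n,bearing = 1·17.37 + 4·43.87 = 192.9 kips → 0.75 × 192.9 = 145 kips.
Bearing governs: 145 kips.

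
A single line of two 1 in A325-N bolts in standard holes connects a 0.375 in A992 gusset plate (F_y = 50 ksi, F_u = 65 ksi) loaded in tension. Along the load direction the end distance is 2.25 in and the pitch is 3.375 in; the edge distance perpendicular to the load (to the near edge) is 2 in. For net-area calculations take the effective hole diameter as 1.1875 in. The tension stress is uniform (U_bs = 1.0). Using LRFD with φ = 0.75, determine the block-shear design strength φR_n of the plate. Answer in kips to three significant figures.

Shear plane L_v = 2.25 + 1·3.375 = 5.625 in; A_gv = 5.625 × 0.375 = 2.109 in².
A_nv = (5.625 − 1.5·1.1875) × 0.375 = 1.441 in².
A_nt = (2 − 0.5·1.1875) × 0.375 = 0.5273 in².
0.6 F_u A_nv = 56.21 kips; 0.6 F_y A_gv = 63.28 kips → shear rupture governs the shear term.
R_n = 56.21 + 1.0 × 65 × 0.5273 = 90.49 kips.
Design strength φR_n = 0.75 × 90.49 = 67.9 kips.

67.9 kips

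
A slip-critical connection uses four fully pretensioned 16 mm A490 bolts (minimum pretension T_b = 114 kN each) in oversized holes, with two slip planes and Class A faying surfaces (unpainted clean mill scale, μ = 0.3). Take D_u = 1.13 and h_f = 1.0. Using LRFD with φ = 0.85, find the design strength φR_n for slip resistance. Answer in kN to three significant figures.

263 kN

R_n = μ · D_u · h_f · T_b · n_s · n_b = 0.3 × 1.13 × 1.0 × 114 × 2 × 4 = 309.2 kN.
Design strength φR_n = 0.85 × 309.2 = 263 kN.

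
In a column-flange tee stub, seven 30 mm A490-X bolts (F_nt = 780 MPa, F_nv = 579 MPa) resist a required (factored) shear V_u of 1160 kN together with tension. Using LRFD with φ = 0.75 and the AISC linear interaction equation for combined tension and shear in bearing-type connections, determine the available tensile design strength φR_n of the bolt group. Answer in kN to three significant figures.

2200 kN

A_b = π·30²/4 = 706.9 mm²; f_rv = 1160 × 1000 / (7 × 706.9) = 234.4 MPa.
F'_nt = 1.3 F_nt − (F_nt / φF_nv) f_rv = 1.3·780 − (780/(0.75·579))·234.4 = 592.9 MPa, capped at F_nt → F'_nt = 592.9 MPa.
R_n = F'_nt · A_b · n = 592.9 × 706.9 × 7 / 1000 = 2934 kN.
Design strength φR_n = 0.75 × 2934 = 2200 kN.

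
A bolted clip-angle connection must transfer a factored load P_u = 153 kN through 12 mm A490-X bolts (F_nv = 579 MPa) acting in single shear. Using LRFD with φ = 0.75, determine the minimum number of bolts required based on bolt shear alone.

A_b = π·12²/4 = 113.1 mm².
Per-bolt design strength φR_n = 0.75 × 579 × 113.1 × 1 / 1000 = 49.11 kN.
n ≥ 153 / 49.11 = 3.115 → use 4 bolts.

4 bolts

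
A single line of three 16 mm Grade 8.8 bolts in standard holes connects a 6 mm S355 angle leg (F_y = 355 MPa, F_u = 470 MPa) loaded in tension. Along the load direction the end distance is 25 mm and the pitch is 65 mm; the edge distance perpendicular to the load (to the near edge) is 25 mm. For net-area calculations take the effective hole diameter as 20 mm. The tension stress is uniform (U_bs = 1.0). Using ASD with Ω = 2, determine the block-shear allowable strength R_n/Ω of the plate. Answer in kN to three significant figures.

Shear plane L_v = 25 + 2·65 = 155 mm; A_gv = 155 × 6 = 930 mm².
A_nv = (155 − 2.5·20) × 6 = 630 mm².
A_nt = (25 − 0.5·20) × 6 = 90 mm².
0.6 F_u A_nv = 177.7 kN; 0.6 F_y A_gv = 198.1 kN → shear rupture governs the shear term.
R_n = 177.7 + 1.0 × 470 × 90 / 1000 = 220 kN.
Allowable strength R_n/Ω = 220 / 2 = 110 kN.

110 kN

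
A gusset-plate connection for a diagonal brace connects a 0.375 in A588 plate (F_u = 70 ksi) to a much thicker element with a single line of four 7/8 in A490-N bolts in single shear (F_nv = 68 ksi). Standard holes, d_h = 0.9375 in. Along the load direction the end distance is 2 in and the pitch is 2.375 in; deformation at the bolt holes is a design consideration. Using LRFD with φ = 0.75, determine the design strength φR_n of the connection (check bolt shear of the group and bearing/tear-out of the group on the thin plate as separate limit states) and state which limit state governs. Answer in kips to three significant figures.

123 kips (bolt shear governs)

Bolt shear: A_b = π·0.875²/4 = 0.6013 in²; R_n = 68 × 0.6013 × 4 × 1 = 163.6 kips → 0.75 × 163.6 = 123 kips.
Bearing (1.2 l_c t F_u ≤ 2.4 d t F_u): upper limit = 2.4·0.875·0.375·70 = 55.13 kips.
  Edge l_c = 2 − 0.9375/2 = 1.531 → r_n = 48.23 kips; interior l_c = 2.375 − 0.9375 = 1.438 → r_n = 45.28 kips.
  R_n,bearing = 1·48.23 + 3·45.28 = 184.1 kips → 0.75 × 184.1 = 138 kips.
Bolt shear governs: 123 kips.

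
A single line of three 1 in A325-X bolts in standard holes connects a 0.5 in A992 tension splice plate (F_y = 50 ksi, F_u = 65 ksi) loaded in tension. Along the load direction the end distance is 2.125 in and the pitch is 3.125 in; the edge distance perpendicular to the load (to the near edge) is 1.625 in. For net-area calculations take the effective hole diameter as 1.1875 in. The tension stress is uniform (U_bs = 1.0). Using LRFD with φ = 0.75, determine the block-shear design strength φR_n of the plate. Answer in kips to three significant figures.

Shear plane L_v = 2.125 + 2·3.125 = 8.375 in; A_gv = 8.375 × 0.5 = 4.188 in².
A_nv = (8.375 − 2.5·1.1875) × 0.5 = 2.703 in².
A_nt = (1.625 − 0.5·1.1875) × 0.5 = 0.5156 in².
0.6 F_u A_nv = 105.4 kips; 0.6 F_y A_gv = 125.6 kips → shear rupture governs the shear term.
R_n = 105.4 + 1.0 × 65 × 0.5156 = 138.9 kips.
Design strength φR_n = 0.75 × 138.9 = 104 kips.

104 kips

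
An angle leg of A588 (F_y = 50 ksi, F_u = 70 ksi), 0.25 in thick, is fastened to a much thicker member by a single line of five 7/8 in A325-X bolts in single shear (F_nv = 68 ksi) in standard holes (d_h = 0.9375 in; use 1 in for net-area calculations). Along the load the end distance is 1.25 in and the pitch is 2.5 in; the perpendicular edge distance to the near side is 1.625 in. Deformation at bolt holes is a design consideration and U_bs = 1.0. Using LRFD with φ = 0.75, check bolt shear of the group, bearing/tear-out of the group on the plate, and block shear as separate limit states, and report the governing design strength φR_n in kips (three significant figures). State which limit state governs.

Bolt shear: A_b = π·0.875²/4 = 0.6013 in²; R_n = 68 × 0.6013 × 5 × 1 = 204.4 kips → 0.75 × 204.4 = 153 kips.
Bearing: edge l_c = 0.7812, r_n = 16.41 kips; interior l_c = 1.562, r_n = 32.81 kips; R_n = 16.41 + 4·32.81 = 147.7 kips → 111 kips.
Block shear: A_gv = 2.812, A_nv = 1.688, A_nt = 0.2812 in²; R_n = min(0.6F_uA_nv, 0.6F_yA_gv) + U_bs·F_u·A_nt = 90.56 kips → 67.9 kips.
Block shear governs: 67.9 kips.

67.9 kips (block shear governs)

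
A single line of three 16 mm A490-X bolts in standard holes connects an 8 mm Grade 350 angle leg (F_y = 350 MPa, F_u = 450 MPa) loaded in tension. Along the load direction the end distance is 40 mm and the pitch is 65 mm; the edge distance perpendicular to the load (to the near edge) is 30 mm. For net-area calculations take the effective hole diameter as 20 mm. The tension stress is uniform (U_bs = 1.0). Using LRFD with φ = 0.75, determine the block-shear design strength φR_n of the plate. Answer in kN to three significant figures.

Shear plane L_v = 40 + 2·65 = 170 mm; A_gv = 170 × 8 = 1360 mm².
A_nv = (170 − 2.5·20) × 8 = 960 mm².
A_nt = (30 − 0.5·20) × 8 = 160 mm².
0.6 F_u A_nv = 259.2 kN; 0.6 F_y A_gv = 285.6 kN → shear rupture governs the shear term.
R_n = 259.2 + 1.0 × 450 × 160 / 1000 = 331.2 kN.
Design strength φR_n = 0.75 × 331.2 = 248 kN.

248 kN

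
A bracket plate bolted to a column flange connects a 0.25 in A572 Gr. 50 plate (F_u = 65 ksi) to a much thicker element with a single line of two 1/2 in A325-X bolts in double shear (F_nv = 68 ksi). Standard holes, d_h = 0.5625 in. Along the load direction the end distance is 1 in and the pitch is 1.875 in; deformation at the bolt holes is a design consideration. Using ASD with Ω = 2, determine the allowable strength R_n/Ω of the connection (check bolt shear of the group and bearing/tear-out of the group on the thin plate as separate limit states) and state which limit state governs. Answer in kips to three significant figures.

16.8 kips (bearing governs)

Bolt shear: A_b = π·0.5²/4 = 0.1963 in²; R_n = 68 × 0.1963 × 2 × 2 = 53.41 kips → 53.41 / 2 = 26.7 kips.
Bearing (1.2 l_c t F_u ≤ 2.4 d t F_u): upper limit = 2.4·0.5·0.25·65 = 19.5 kips.
  Edge l_c = 1 − 0.5625/2 = 0.7188 → r_n = 14.02 kips; interior l_c = 1.875 − 0.5625 = 1.312 → r_n = 19.5 kips.
  R_n,bearing = 1·14.02 + 1·19.5 = 33.52 kips → 33.52 / 2 = 16.8 kips.
Bearing governs: 16.8 kips.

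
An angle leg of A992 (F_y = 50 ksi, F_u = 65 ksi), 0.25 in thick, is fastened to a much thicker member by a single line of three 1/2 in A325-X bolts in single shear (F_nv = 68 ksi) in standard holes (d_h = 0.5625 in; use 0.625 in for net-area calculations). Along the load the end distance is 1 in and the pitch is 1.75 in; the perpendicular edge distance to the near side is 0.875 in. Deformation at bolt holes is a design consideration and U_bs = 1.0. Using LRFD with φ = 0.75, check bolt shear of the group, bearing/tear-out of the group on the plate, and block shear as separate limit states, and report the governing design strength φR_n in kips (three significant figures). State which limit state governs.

28.3 kips (block shear governs)

Bolt shear: A_b = π·0.5²/4 = 0.1963 in²; R_n = 68 × 0.1963 × 3 × 1 = 40.06 kips → 0.75 × 40.06 = 30 kips.
Bearing: edge l_c = 0.7188, r_n = 14.02 kips; interior l_c = 1.188, r_n = 19.5 kips; R_n = 14.02 + 2·19.5 = 53.02 kips → 39.8 kips.
Block shear: A_gv = 1.125, A_nv = 0.7344, A_nt = 0.1406 in²; R_n = min(0.6F_uA_nv, 0.6F_yA_gv) + U_bs·F_u·A_nt = 37.78 kips → 28.3 kips.
Block shear governs: 28.3 kips.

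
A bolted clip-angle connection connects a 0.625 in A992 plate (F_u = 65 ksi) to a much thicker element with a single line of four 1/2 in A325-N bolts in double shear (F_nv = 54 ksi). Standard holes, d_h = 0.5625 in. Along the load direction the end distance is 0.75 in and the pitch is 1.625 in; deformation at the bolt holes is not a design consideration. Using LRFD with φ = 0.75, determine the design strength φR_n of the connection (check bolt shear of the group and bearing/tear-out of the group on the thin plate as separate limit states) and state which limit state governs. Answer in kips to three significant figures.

63.6 kips (bolt shear governs)

Bolt shear: A_b = π·0.5²/4 = 0.1963 in²; R_n = 54 × 0.1963 × 4 × 2 = 84.82 kips → 0.75 × 84.82 = 63.6 kips.
Bearing (1.5 l_c t F_u ≤ 3.0 d t F_u): upper limit = 3.0·0.5·0.625·65 = 60.94 kips.
  Edge l_c = 0.75 − 0.5625/2 = 0.4688 → r_n = 28.56 kips; interior l_c = 1.625 − 0.5625 = 1.062 → r_n = 60.94 kips.
  R_n,bearing = 1·28.56 + 3·60.94 = 211.4 kips → 0.75 × 211.4 = 159 kips.
Bolt shear governs: 63.6 kips.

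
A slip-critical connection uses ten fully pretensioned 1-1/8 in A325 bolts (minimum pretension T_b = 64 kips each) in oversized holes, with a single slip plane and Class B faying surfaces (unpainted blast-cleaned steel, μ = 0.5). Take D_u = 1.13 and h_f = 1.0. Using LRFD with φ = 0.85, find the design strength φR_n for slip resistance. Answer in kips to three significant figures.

R_n = μ · D_u · h_f · T_b · n_s · n_b = 0.5 × 1.13 × 1.0 × 64 × 1 × 10 = 361.6 kips.
Design strength φR_n = 0.85 × 361.6 = 307 kips.

307 kips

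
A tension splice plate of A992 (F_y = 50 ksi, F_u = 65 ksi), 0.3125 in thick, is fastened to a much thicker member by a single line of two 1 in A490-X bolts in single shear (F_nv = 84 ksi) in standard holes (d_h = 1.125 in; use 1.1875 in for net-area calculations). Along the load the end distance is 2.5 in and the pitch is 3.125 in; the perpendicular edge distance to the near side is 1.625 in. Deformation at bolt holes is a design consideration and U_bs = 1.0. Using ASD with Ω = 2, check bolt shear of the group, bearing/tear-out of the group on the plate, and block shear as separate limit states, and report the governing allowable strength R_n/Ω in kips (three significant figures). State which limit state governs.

33.9 kips (block shear governs)

Bolt shear: A_b = π·1²/4 = 0.7854 in²; R_n = 84 × 0.7854 × 2 × 1 = 131.9 kips → 131.9 / 2 = 66 kips.
Bearing: edge l_c = 1.938, r_n = 47.23 kips; interior l_c = 2, r_n = 48.75 kips; R_n = 47.23 + 1·48.75 = 95.98 kips → 48 kips.
Block shear: A_gv = 1.758, A_nv = 1.201, A_nt = 0.3223 in²; R_n = min(0.6F_uA_nv, 0.6F_yA_gv) + U_bs·F_u·A_nt = 67.79 kips → 33.9 kips.
Block shear governs: 33.9 kips.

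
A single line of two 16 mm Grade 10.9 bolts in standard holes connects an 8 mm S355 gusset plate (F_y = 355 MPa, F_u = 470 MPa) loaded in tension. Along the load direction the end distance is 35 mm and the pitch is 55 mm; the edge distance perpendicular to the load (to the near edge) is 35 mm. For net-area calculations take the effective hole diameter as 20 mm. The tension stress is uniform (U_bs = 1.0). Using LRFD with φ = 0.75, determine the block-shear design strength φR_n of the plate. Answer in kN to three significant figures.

Shear plane L_v = 35 + 1·55 = 90 mm; A_gv = 90 × 8 = 720 mm².
A_nv = (90 − 1.5·20) × 8 = 480 mm².
A_nt = (35 − 0.5·20) × 8 = 200 mm².
0.6 F_u A_nv = 135.4 kN; 0.6 F_y A_gv = 153.4 kN → shear rupture governs the shear term.
R_n = 135.4 + 1.0 × 470 × 200 / 1000 = 229.4 kN.
Design strength φR_n = 0.75 × 229.4 = 172 kN.

172 kN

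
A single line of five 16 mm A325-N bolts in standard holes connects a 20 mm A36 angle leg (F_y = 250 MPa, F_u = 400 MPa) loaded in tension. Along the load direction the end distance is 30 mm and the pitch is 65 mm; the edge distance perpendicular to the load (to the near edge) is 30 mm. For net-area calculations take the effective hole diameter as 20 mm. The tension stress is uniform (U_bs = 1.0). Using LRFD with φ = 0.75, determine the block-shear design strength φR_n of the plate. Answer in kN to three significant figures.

Shear plane L_v = 30 + 4·65 = 290 mm; A_gv = 290 × 20 = 5800 mm².
A_nv = (290 − 4.5·20) × 20 = 4000 mm².
A_nt = (30 − 0.5·20) × 20 = 400 mm².
0.6 F_u A_nv = 960 kN; 0.6 F_y A_gv = 870 kN → shear yielding governs the shear term.
R_n = 870 + 1.0 × 400 × 400 / 1000 = 1030 kN.
Design strength φR_n = 0.75 × 1030 = 772 kN.

772 kN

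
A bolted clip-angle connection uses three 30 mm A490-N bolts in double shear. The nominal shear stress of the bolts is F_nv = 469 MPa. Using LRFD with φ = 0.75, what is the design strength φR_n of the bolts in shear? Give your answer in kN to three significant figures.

1490 kN

A_b = π × 30² / 4 = 706.9 mm².
R_n = F_nv · A_b · n · n_s = 469 × 706.9 × 3 × 2 / 1000 = 1989 kN.
Design strength φR_n = 0.75 × 1989 = 1490 kN.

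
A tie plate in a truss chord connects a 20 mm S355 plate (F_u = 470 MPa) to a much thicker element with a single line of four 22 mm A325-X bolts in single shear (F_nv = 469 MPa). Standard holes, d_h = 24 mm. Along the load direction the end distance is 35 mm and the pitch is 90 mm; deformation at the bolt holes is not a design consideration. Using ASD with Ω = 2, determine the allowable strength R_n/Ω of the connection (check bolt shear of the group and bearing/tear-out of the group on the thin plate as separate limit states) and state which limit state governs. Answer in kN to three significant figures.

Bolt shear: A_b = π·22²/4 = 380.1 mm²; R_n = 469 × 380.1 × 4 × 1 / 1000 = 713.1 kN → 713.1 / 2 = 357 kN.
Bearing (1.5 l_c t F_u ≤ 3.0 d t F_u): upper limit = 3.0·22·20·470 / 1000 = 620.4 kN.
  Edge l_c = 35 − 24/2 = 23 → r_n = 324.3 kN; interior l_c = 90 − 24 = 66 → r_n = 620.4 kN.
  R_n,bearing = 1·324.3 + 3·620.4 = 2186 kN → 2186 / 2 = 1090 kN.
Bolt shear governs: 357 kN.

357 kN (bolt shear governs)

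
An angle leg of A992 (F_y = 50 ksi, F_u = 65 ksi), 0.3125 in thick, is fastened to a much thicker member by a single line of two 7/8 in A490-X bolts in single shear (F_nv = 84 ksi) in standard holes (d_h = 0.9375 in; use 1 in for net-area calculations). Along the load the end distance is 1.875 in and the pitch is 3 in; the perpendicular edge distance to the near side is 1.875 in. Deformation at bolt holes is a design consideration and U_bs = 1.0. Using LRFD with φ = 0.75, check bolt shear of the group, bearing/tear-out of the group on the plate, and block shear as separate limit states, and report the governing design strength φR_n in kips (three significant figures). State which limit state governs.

Bolt shear: A_b = π·0.875²/4 = 0.6013 in²; R_n = 84 × 0.6013 × 2 × 1 = 101 kips → 0.75 × 101 = 75.8 kips.
Bearing: edge l_c = 1.406, r_n = 34.28 kips; interior l_c = 2.062, r_n = 42.66 kips; R_n = 34.28 + 1·42.66 = 76.93 kips → 57.7 kips.
Block shear: A_gv = 1.523, A_nv = 1.055, A_nt = 0.4297 in²; R_n = min(0.6F_uA_nv, 0.6F_yA_gv) + U_bs·F_u·A_nt = 69.06 kips → 51.8 kips.
Block shear governs: 51.8 kips.

51.8 kips (block shear governs)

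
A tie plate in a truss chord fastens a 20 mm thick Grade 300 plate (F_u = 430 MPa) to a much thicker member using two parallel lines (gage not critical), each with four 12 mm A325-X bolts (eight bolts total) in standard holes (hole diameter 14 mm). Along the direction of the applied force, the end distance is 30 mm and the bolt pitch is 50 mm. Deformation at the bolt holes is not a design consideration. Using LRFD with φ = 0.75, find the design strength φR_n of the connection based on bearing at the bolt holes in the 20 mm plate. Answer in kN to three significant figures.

Per bolt r_n = 1.5 l_c t F_u ≤ 3.0 d t F_u; upper limit = 3.0 × 12 × 20 × 430 / 1000 = 309.6 kN.
Edge bolt: l_c = 30 − 14/2 = 23 mm → 1.5 × 23 × 20 × 430 / 1000 = 296.7 → r_n = 296.7 kN.
Interior bolts: l_c = 50 − 14 = 36 mm → 1.5 × 36 × 20 × 430 / 1000 = 464.4 → r_n = 309.6 kN.
R_n = 2 × 296.7 + 6 × 309.6 = 2451 kN.
Design strength φR_n = 0.75 × 2451 = 1840 kN.

1840 kN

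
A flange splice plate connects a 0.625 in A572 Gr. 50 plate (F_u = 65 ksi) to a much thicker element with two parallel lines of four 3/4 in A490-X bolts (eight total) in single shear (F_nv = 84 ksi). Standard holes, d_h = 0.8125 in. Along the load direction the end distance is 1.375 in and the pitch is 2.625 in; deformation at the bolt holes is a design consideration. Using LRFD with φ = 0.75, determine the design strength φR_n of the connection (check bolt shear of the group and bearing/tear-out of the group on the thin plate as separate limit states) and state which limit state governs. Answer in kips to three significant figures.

Bolt shear: A_b = π·0.75²/4 = 0.4418 in²; R_n = 84 × 0.4418 × 8 × 1 = 296.9 kips → 0.75 × 296.9 = 223 kips.
Bearing (1.2 l_c t F_u ≤ 2.4 d t F_u): upper limit = 2.4·0.75·0.625·65 = 73.12 kips.
  Edge l_c = 1.375 − 0.8125/2 = 0.9688 → r_n = 47.23 kips; interior l_c = 2.625 − 0.8125 = 1.812 → r_n = 73.12 kips.
  R_n,bearing = 2·47.23 + 6·73.12 = 533.2 kips → 0.75 × 533.2 = 400 kips.
Bolt shear governs: 223 kips.

223 kips (bolt shear governs)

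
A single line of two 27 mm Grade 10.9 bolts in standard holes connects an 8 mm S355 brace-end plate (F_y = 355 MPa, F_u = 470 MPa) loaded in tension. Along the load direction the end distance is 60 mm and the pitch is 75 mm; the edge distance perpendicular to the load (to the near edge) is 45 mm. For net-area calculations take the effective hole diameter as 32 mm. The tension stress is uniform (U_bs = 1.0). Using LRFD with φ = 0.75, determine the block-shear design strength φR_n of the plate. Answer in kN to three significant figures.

229 kN

Shear plane L_v = 60 + 1·75 = 135 mm; A_gv = 135 × 8 = 1080 mm².
A_nv = (135 − 1.5·32) × 8 = 696 mm².
A_nt = (45 − 0.5·32) × 8 = 232 mm².
0.6 F_u A_nv = 196.3 kN; 0.6 F_y A_gv = 230 kN → shear rupture governs the shear term.
R_n = 196.3 + 1.0 × 470 × 232 / 1000 = 305.3 kN.
Design strength φR_n = 0.75 × 305.3 = 229 kN.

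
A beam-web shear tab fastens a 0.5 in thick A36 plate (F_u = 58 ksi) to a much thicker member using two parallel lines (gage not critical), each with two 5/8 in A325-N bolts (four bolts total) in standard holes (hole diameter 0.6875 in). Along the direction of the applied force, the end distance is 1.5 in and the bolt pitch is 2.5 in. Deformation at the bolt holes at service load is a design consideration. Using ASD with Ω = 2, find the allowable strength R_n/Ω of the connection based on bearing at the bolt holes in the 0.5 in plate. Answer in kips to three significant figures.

Per bolt r_n = 1.2 l_c t F_u ≤ 2.4 d t F_u; upper limit = 2.4 × 0.625 × 0.5 × 58 = 43.5 kips.
Edge bolt: l_c = 1.5 − 0.6875/2 = 1.156 in → 1.2 × 1.156 × 0.5 × 58 = 40.24 → r_n = 40.24 kips.
Interior bolts: l_c = 2.5 − 0.6875 = 1.812 in → 1.2 × 1.812 × 0.5 × 58 = 63.07 → r_n = 43.5 kips.
R_n = 2 × 40.24 + 2 × 43.5 = 167.5 kips.
Allowable strength R_n/Ω = 167.5 / 2 = 83.7 kips.

83.7 kips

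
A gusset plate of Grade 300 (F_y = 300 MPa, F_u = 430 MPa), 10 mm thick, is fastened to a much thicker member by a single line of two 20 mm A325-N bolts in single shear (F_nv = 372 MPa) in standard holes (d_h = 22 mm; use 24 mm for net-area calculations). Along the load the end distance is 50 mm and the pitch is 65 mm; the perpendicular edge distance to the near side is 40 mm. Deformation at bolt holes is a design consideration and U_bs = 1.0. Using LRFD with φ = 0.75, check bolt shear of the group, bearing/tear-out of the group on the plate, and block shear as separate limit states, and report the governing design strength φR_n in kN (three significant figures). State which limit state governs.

175 kN (bolt shear governs)

Bolt shear: A_b = π·20²/4 = 314.2 mm²; R_n = 372 × 314.2 × 2 × 1 / 1000 = 233.7 kN → 0.75 × 233.7 = 175 kN.
Bearing: edge l_c = 39, r_n = 201.2 kN; interior l_c = 43, r_n = 206.4 kN; R_n = 201.2 + 1·206.4 = 407.6 kN → 306 kN.
Block shear: A_gv = 1150, A_nv = 790, A_nt = 280 mm²; R_n = min(0.6F_uA_nv, 0.6F_yA_gv) + U_bs·F_u·A_nt = 324.2 kN → 243 kN.
Bolt shear governs: 175 kN.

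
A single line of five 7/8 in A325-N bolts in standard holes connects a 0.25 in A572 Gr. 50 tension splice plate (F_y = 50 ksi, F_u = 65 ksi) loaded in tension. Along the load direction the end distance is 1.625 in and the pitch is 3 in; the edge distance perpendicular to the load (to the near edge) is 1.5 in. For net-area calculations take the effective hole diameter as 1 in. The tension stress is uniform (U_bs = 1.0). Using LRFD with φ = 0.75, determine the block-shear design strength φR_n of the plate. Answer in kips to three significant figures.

78.9 kips

Shear plane L_v = 1.625 + 4·3 = 13.62 in; A_gv = 13.62 × 0.25 = 3.406 in².
A_nv = (13.62 − 4.5·1) × 0.25 = 2.281 in².
A_nt = (1.5 − 0.5·1) × 0.25 = 0.25 in².
0.6 F_u A_nv = 88.97 kips; 0.6 F_y A_gv = 102.2 kips → shear rupture governs the shear term.
R_n = 88.97 + 1.0 × 65 × 0.25 = 105.2 kips.
Design strength φR_n = 0.75 × 105.2 = 78.9 kips.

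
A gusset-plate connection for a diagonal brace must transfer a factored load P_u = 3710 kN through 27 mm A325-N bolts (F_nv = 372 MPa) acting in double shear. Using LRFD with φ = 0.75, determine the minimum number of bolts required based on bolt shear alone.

12 bolts

A_b = π·27²/4 = 572.6 mm².
Per-bolt design strength φR_n = 0.75 × 372 × 572.6 × 2 / 1000 = 319.5 kN.
n ≥ 3710 / 319.5 = 11.61 → use 12 bolts.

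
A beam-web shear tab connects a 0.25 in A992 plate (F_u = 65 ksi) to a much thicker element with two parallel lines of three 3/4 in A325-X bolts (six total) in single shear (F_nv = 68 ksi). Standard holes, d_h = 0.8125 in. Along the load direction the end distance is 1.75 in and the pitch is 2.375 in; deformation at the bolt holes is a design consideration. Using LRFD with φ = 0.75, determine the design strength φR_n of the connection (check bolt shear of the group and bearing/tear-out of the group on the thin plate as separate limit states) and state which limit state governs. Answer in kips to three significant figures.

127 kips (bearing governs)

Bolt shear: A_b = π·0.75²/4 = 0.4418 in²; R_n = 68 × 0.4418 × 6 × 1 = 180.2 kips → 0.75 × 180.2 = 135 kips.
Bearing (1.2 l_c t F_u ≤ 2.4 d t F_u): upper limit = 2.4·0.75·0.25·65 = 29.25 kips.
  Edge l_c = 1.75 − 0.8125/2 = 1.344 → r_n = 26.2 kips; interior l_c = 2.375 − 0.8125 = 1.562 → r_n = 29.25 kips.
  R_n,bearing = 2·26.2 + 4·29.25 = 169.4 kips → 0.75 × 169.4 = 127 kips.
Bearing governs: 127 kips.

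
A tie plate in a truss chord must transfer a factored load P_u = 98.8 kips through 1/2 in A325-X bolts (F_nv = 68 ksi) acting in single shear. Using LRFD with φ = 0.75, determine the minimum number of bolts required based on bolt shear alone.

10 bolts

A_b = π·0.5²/4 = 0.1963 in².
Per-bolt design strength φR_n = 0.75 × 68 × 0.1963 × 1 = 10.01 kips.
n ≥ 98.8 / 10.01 = 9.866 → use 10 bolts.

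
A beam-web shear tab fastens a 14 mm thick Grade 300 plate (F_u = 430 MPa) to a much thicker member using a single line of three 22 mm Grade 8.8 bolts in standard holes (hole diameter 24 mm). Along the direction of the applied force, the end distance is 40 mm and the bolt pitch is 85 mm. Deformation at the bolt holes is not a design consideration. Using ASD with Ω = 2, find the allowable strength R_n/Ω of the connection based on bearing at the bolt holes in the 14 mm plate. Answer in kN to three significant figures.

524 kN

Per bolt r_n = 1.5 l_c t F_u ≤ 3.0 d t F_u; upper limit = 3.0 × 22 × 14 × 430 / 1000 = 397.3 kN.
Edge bolt: l_c = 40 − 24/2 = 28 mm → 1.5 × 28 × 14 × 430 / 1000 = 252.8 → r_n = 252.8 kN.
Interior bolts: l_c = 85 − 24 = 61 mm → 1.5 × 61 × 14 × 430 / 1000 = 550.8 → r_n = 397.3 kN.
R_n = 1 × 252.8 + 2 × 397.3 = 1047 kN.
Allowable strength R_n/Ω = 1047 / 2 = 524 kN.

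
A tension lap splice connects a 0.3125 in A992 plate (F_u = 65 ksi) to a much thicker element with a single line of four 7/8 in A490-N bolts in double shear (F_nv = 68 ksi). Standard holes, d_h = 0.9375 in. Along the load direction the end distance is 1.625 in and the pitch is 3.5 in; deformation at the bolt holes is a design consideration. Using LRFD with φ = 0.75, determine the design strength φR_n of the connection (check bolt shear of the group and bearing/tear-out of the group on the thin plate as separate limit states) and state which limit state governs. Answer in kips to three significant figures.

117 kips (bearing governs)

Bolt shear: A_b = π·0.875²/4 = 0.6013 in²; R_n = 68 × 0.6013 × 4 × 2 = 327.1 kips → 0.75 × 327.1 = 245 kips.
Bearing (1.2 l_c t F_u ≤ 2.4 d t F_u): upper limit = 2.4·0.875·0.3125·65 = 42.66 kips.
  Edge l_c = 1.625 − 0.9375/2 = 1.156 → r_n = 28.18 kips; interior l_c = 3.5 − 0.9375 = 2.562 → r_n = 42.66 kips.
  R_n,bearing = 1·28.18 + 3·42.66 = 156.2 kips → 0.75 × 156.2 = 117 kips.
Bearing governs: 117 kips.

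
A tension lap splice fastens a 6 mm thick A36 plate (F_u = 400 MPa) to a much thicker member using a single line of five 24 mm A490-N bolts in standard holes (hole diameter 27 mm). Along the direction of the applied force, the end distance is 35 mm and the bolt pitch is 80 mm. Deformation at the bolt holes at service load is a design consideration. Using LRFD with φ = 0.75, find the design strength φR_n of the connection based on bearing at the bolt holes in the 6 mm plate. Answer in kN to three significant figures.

Per bolt r_n = 1.2 l_c t F_u ≤ 2.4 d t F_u; upper limit = 2.4 × 24 × 6 × 400 / 1000 = 138.2 kN.
Edge bolt: l_c = 35 − 27/2 = 21.5 mm → 1.2 × 21.5 × 6 × 400 / 1000 = 61.92 → r_n = 61.92 kN.
Interior bolts: l_c = 80 − 27 = 53 mm → 1.2 × 53 × 6 × 400 / 1000 = 152.6 → r_n = 138.2 kN.
R_n = 1 × 61.92 + 4 × 138.2 = 614.9 kN.
Design strength φR_n = 0.75 × 614.9 = 461 kN.

461 kN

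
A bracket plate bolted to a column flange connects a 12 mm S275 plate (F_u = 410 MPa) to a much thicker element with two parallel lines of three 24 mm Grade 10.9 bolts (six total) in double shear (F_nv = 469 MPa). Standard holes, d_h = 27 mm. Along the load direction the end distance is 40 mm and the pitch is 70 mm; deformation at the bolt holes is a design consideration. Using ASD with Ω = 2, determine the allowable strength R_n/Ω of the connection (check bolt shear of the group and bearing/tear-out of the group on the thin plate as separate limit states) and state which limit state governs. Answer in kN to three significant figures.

664 kN (bearing governs)

Bolt shear: A_b = π·24²/4 = 452.4 mm²; R_n = 469 × 452.4 × 6 × 2 / 1000 = 2546 kN → 2546 / 2 = 1270 kN.
Bearing (1.2 l_c t F_u ≤ 2.4 d t F_u): upper limit = 2.4·24·12·410 / 1000 = 283.4 kN.
  Edge l_c = 40 − 27/2 = 26.5 → r_n = 156.5 kN; interior l_c = 70 − 27 = 43 → r_n = 253.9 kN.
  R_n,bearing = 2·156.5 + 4·253.9 = 1328 kN → 1328 / 2 = 664 kN.
Bearing governs: 664 kN.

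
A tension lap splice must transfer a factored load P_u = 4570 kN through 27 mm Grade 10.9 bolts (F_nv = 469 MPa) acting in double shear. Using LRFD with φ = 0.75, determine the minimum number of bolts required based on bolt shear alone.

12 bolts

A_b = π·27²/4 = 572.6 mm².
Per-bolt design strength φR_n = 0.75 × 469 × 572.6 × 2 / 1000 = 402.8 kN.
n ≥ 4570 / 402.8 = 11.35 → use 12 bolts.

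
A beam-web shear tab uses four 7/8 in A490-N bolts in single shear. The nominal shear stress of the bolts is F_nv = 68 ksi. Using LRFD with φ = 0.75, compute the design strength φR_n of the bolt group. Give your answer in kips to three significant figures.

123 kips

A_b = π × 0.875² / 4 = 0.6013 in².
R_n = F_nv · A_b · n · n_s = 68 × 0.6013 × 4 × 1 = 163.6 kips.
Design strength φR_n = 0.75 × 163.6 = 123 kips.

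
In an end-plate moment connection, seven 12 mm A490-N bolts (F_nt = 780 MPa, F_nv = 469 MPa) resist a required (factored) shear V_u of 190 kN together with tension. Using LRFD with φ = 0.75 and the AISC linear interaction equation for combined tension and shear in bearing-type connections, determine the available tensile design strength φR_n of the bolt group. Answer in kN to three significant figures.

286 kN

A_b = π·12²/4 = 113.1 mm²; f_rv = 190 × 1000 / (7 × 113.1) = 240 MPa.
F'_nt = 1.3 F_nt − (F_nt / φF_nv) f_rv = 1.3·780 − (780/(0.75·469))·240 = 481.8 MPa, capped at F_nt → F'_nt = 481.8 MPa.
R_n = F'_nt · A_b · n = 481.8 × 113.1 × 7 / 1000 = 381.4 kN.
Design strength φR_n = 0.75 × 381.4 = 286 kN.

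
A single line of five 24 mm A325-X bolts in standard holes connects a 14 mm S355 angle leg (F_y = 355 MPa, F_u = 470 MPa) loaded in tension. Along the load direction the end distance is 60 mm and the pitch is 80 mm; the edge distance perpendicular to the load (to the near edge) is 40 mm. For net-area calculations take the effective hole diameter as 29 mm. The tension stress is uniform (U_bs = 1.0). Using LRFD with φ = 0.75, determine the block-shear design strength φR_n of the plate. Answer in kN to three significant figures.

Shear plane L_v = 60 + 4·80 = 380 mm; A_gv = 380 × 14 = 5320 mm².
A_nv = (380 − 4.5·29) × 14 = 3493 mm².
A_nt = (40 − 0.5·29) × 14 = 357 mm².
0.6 F_u A_nv = 985 kN; 0.6 F_y A_gv = 1133 kN → shear rupture governs the shear term.
R_n = 985 + 1.0 × 470 × 357 / 1000 = 1153 kN.
Design strength φR_n = 0.75 × 1153 = 865 kN.

865 kN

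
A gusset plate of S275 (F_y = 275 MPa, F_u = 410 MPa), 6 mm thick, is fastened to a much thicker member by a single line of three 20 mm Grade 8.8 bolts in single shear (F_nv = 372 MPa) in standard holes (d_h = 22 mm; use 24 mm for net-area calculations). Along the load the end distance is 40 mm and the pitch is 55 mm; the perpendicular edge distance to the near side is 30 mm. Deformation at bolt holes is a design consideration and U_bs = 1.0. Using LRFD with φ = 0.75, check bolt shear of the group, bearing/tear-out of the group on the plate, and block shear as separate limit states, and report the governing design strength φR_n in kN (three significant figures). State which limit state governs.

Bolt shear: A_b = π·20²/4 = 314.2 mm²; R_n = 372 × 314.2 × 3 × 1 / 1000 = 350.6 kN → 0.75 × 350.6 = 263 kN.
Bearing: edge l_c = 29, r_n = 85.61 kN; interior l_c = 33, r_n = 97.42 kN; R_n = 85.61 + 2·97.42 = 280.4 kN → 210 kN.
Block shear: A_gv = 900, A_nv = 540, A_nt = 108 mm²; R_n = min(0.6F_uA_nv, 0.6F_yA_gv) + U_bs·F_u·A_nt = 177.1 kN → 133 kN.
Block shear governs: 133 kN.

133 kN (block shear governs)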